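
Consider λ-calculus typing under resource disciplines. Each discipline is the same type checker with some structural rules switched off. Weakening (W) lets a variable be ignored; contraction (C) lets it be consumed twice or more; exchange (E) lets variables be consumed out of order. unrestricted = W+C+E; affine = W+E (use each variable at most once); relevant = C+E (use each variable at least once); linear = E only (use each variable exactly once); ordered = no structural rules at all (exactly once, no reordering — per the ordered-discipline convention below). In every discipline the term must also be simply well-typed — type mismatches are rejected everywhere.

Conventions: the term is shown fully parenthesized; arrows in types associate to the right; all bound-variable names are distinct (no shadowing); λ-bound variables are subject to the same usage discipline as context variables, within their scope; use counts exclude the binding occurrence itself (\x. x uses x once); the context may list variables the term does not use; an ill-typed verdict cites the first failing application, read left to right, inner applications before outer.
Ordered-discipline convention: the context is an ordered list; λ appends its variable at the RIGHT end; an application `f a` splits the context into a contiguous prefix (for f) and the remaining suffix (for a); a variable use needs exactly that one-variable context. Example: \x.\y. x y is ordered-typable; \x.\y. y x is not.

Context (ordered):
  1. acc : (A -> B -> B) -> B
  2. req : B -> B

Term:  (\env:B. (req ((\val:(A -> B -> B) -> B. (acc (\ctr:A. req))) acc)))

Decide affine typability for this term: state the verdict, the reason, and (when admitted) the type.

no — needs contraction — acc ×2, req ×2
use counts: acc ×2; req ×2; env [bound] ×0; val [bound] ×0; ctr [bound] ×0
left-to-right use order: req, acc, req, acc
typing: the term checks, with type B -> B
per-discipline verdicts: ordered ✗, linear ✗, affine ✗, relevant ✗, unrestricted ✓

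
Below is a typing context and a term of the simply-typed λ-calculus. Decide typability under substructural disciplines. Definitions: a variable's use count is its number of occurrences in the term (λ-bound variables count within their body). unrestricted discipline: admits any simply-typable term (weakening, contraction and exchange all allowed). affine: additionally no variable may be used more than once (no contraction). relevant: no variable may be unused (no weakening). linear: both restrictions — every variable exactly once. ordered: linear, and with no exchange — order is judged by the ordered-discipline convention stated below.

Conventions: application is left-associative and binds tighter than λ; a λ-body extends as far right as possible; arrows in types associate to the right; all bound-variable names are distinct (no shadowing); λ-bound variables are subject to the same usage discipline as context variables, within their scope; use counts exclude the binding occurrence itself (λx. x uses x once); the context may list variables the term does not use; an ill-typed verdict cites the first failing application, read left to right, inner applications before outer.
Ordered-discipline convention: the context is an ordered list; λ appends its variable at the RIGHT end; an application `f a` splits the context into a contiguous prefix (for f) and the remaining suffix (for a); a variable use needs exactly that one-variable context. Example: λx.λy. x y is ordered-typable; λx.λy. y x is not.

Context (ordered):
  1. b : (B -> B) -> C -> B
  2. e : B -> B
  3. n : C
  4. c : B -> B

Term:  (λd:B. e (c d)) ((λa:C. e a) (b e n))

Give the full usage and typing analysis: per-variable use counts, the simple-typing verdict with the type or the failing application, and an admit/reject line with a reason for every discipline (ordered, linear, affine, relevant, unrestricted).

use counts: b ×1; e ×3; n ×1; c ×1; d [bound] ×1; a [bound] ×1
uses in reading order: e, c, d, e, a, b, e, n
typing: ill-typed: an argument C mismatches the expected B
ordered: ✗ — the type mismatch rejects it
linear: ✗ — not simply typable
affine: ✗ — fails simple typing
relevant: ✗ — a type mismatch blocks all five
unrestricted: ✗ — the type mismatch rejects it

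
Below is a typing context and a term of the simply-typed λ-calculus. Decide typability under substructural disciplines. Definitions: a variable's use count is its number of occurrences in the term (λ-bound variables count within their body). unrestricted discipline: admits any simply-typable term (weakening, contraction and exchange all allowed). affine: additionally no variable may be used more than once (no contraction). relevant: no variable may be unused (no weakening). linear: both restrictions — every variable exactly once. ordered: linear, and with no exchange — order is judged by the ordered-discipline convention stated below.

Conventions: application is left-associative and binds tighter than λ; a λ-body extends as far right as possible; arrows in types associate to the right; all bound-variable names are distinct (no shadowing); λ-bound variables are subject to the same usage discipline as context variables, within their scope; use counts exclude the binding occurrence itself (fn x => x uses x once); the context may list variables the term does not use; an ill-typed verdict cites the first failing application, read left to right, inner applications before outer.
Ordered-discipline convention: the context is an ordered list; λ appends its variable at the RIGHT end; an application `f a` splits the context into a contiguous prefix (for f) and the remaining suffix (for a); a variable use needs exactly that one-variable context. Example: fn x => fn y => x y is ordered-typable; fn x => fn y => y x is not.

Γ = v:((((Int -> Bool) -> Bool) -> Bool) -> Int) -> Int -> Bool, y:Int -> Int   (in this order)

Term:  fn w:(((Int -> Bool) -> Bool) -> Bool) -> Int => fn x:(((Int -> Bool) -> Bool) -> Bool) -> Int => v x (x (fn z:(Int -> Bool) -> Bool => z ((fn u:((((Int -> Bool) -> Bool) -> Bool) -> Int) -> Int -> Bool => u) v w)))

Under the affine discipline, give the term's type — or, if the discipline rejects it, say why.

not well-typed under affine — needs contraction — v ×2, x ×2
usage: v: 2×, y: 0×, w (λ-bound): 1×, x (λ-bound): 2×, z (λ-bound): 1×, u (λ-bound): 1×
use order (left to right): v, x, x, z, u, v, w
typing: ✓ — ((((Int -> Bool) -> Bool) -> Bool) -> Int) -> ((((Int -> Bool) -> Bool) -> Bool) -> Int) -> Bool
summary: ordered ✗, linear ✗, affine ✗, relevant ✗, unrestricted ✓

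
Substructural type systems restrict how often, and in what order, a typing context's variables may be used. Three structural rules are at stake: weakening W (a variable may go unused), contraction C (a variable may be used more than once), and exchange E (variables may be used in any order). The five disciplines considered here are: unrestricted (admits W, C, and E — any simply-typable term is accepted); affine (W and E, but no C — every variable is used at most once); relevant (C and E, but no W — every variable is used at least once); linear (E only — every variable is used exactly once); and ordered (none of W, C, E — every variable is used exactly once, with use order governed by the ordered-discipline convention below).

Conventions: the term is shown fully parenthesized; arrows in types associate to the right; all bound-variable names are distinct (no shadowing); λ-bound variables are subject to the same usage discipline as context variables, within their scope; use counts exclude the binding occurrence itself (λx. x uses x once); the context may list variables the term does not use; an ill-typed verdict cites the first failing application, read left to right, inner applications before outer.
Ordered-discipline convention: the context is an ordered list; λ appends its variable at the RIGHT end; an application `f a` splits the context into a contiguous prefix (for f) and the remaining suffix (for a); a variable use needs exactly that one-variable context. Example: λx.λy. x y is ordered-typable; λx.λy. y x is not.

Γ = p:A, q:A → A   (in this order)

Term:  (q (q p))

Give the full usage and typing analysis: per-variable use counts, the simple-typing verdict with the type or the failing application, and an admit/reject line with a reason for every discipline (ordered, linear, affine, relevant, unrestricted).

counts: p: 1×; q: 2×
uses in reading order: q, q, p
typing: ✓ — A
ordered: ✗, uses contraction: q ×2
linear: ✗, uses contraction: q ×2
affine: ✗, uses contraction: q ×2
relevant: ✓, p, q: all used, weakening unneeded
unrestricted: ✓, type-checks (A) and nothing is barred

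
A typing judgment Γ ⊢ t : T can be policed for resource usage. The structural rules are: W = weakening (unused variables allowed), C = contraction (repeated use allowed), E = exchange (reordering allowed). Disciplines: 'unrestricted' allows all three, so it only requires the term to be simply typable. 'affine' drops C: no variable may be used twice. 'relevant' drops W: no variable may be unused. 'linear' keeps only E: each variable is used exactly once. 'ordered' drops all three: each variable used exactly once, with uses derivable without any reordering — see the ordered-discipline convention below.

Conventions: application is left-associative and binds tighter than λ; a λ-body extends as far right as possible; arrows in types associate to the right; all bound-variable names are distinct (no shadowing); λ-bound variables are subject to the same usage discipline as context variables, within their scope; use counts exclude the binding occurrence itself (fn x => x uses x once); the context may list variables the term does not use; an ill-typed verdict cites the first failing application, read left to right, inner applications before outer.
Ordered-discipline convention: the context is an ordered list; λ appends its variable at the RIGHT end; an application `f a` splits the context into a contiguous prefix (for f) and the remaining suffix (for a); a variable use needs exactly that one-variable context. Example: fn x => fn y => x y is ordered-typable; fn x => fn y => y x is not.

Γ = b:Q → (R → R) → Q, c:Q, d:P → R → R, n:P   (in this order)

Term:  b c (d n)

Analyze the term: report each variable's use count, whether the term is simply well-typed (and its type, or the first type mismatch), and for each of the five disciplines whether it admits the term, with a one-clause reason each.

use counts: b: 1×, c: 1×, d: 1×, n: 1×
left-to-right use order: b, c, d, n
typing: well-typed — term : Q
ordered: ✓, single-use (b, c, d, n), ordered derivation ok
linear: ✓, b, c, d, n: one use apiece
affine: ✓, at most one use each (b, c, d, n)
relevant: ✓, at least one use each (b, c, d, n)
unrestricted: ✓, simply typable at Q; W, C, E all held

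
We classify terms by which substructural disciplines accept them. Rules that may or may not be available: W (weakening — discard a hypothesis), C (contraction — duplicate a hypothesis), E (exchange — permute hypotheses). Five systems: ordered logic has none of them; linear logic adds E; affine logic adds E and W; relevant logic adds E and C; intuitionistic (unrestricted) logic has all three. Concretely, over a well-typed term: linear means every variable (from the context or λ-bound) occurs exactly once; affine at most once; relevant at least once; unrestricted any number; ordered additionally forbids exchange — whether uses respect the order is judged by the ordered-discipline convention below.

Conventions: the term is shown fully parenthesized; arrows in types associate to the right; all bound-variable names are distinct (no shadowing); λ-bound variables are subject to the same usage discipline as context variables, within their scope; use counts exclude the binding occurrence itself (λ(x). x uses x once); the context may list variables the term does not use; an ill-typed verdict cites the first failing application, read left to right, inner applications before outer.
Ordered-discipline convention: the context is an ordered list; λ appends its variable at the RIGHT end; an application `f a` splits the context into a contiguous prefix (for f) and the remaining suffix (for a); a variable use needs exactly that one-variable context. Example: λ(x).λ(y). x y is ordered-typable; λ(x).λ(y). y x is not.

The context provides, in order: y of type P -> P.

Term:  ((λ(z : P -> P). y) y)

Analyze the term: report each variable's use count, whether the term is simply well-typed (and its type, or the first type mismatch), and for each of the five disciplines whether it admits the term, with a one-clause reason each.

variable uses: y ×2; z (bound) ×0
left-to-right use order: y, y
typing: the term checks, with type P -> P
ordered ✗ (uses contraction: y ×2; unused: z — weakening required)
linear ✗ (uses contraction: y ×2; unused: z — weakening required)
affine ✗ (uses contraction: y ×2)
relevant ✗ (unused: z — weakening required)
unrestricted ✓ (type-checks (P -> P) and nothing is barred)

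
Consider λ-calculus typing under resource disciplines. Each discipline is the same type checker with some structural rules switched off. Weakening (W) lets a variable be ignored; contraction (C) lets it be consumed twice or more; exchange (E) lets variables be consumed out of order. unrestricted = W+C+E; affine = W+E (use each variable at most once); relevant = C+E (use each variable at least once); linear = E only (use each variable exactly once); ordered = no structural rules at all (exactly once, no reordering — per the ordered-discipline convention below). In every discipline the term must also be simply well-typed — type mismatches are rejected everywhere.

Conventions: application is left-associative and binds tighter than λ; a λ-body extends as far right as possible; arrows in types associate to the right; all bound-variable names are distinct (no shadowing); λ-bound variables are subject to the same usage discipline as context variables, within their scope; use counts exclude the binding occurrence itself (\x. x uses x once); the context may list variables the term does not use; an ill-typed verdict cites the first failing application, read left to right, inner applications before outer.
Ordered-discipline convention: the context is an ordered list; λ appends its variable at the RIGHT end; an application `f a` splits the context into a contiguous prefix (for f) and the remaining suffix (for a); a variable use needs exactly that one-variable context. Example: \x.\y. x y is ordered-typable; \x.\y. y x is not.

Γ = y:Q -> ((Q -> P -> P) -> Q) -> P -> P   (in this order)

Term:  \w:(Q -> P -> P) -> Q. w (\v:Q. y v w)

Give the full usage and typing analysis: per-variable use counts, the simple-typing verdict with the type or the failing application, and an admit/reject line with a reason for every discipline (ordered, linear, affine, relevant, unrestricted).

variable uses: y=1, w (bound)=2, v (bound)=1
order of uses: w, y, v, w
typing: well-typed at ((Q -> P -> P) -> Q) -> Q
ordered: ✗ — repeated use of w ×2
linear: ✗ — repeated use of w ×2
affine: ✗ — repeated use of w ×2
relevant: ✓ — y, w, v: all used, weakening unneeded
unrestricted: ✓ — typability at ((Q -> P -> P) -> Q) -> Q is all that's needed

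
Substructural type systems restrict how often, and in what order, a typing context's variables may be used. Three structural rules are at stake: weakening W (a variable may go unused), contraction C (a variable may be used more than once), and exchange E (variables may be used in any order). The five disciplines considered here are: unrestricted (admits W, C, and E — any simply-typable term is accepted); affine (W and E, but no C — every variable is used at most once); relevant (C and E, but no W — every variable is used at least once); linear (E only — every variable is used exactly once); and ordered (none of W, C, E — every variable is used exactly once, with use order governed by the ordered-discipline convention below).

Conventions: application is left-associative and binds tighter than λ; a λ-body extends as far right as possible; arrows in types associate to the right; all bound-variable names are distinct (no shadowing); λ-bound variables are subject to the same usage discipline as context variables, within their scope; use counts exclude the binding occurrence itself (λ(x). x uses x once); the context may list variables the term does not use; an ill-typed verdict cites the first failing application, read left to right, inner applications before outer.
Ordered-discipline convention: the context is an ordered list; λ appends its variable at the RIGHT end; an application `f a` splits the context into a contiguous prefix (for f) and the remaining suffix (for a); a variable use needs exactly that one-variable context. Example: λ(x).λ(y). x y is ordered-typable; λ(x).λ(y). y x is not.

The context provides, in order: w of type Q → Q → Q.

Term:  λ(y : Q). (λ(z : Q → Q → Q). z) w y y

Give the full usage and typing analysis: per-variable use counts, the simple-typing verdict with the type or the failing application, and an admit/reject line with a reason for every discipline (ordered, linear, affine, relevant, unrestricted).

variable uses: w ×1; y (λ-bound) ×2; z (λ-bound) ×1
order of uses: z, w, y, y
typing: well-typed — term : Q → Q
ordered: ✗ — y ×2 used more than once (contraction)
linear: ✗ — y ×2 used more than once (contraction)
affine: ✗ — y ×2 used more than once (contraction)
relevant: ✓ — every one of w, y, z appears
unrestricted: ✓ — type-checks (Q → Q) and nothing is barred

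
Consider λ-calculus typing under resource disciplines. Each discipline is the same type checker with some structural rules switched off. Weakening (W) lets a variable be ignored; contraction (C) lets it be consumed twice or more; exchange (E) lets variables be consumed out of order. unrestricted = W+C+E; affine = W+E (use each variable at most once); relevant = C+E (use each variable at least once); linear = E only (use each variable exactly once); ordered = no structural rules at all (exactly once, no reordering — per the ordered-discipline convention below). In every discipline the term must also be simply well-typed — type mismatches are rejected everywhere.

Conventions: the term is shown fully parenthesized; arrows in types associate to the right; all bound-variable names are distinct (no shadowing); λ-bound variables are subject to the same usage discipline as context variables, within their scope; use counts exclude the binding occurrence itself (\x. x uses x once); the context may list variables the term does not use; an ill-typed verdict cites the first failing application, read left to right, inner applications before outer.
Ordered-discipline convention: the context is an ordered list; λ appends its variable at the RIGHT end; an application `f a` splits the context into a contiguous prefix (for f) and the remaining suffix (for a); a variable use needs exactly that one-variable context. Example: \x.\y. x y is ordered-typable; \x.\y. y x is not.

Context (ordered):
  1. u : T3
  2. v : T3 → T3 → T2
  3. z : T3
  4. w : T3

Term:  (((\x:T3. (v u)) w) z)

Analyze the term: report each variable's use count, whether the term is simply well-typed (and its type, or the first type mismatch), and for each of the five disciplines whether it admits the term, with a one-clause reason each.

usage: u: 1×; v: 1×; z: 1×; w: 1×; x (bound): 0×
order of uses: v, u, w, z
typing: the term checks, with type T2
ordered ✗ (needs weakening: x unused)
linear ✗ (needs weakening: x unused)
affine ✓ (no duplicate uses among u, v, z, w, x)
relevant ✗ (needs weakening: x unused)
unrestricted ✓ (type-checks (T2) and nothing is barred)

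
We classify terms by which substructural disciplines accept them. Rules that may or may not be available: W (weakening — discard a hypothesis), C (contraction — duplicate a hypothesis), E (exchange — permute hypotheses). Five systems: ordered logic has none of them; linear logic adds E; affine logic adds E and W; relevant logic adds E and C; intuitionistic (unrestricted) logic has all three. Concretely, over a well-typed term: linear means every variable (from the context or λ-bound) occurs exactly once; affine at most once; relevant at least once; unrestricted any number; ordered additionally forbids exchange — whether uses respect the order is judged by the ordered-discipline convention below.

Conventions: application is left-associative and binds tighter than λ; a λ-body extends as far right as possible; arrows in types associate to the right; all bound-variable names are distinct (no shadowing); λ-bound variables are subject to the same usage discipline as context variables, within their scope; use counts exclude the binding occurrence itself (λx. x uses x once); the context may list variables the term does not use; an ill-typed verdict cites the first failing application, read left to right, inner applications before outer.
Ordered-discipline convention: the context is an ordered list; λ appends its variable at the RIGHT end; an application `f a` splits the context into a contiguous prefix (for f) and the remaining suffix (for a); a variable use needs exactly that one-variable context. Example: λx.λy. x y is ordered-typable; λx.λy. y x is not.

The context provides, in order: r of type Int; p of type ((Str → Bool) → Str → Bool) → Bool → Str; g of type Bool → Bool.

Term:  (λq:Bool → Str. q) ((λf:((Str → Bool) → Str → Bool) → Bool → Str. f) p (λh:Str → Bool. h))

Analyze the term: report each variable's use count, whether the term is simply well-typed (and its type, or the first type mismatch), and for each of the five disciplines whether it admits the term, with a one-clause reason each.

variable uses: r: 0×, p: 1×, g: 0×, q [bound]: 1×, f [bound]: 1×, h [bound]: 1×
left-to-right use order: q, f, p, h
typing: well-typed at Bool → Str
ordered ✗ (needs weakening: r, g unused)
linear ✗ (needs weakening: r, g unused)
affine ✓ (at most one use each (r, p, g, q, f, h))
relevant ✗ (needs weakening: r, g unused)
unrestricted ✓ (typability at Bool → Str is all that's needed)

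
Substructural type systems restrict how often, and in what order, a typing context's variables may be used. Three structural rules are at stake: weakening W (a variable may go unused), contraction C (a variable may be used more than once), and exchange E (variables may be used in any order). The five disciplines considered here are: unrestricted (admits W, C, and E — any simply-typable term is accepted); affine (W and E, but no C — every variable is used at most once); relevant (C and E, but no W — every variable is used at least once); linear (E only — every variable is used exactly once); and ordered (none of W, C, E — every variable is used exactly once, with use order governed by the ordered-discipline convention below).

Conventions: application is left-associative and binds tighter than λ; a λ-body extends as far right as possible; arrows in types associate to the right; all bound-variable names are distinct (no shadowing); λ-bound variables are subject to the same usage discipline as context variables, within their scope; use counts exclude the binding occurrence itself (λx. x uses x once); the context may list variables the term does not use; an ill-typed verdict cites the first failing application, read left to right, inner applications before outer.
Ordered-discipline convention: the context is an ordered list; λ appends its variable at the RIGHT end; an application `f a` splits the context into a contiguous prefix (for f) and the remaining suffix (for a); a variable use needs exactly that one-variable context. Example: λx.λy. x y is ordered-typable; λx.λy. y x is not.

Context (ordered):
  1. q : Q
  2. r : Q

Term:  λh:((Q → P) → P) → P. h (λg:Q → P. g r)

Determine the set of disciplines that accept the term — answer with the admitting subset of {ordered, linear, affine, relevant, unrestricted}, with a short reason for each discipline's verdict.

admitted in: affine, unrestricted
usage: q=0; r=1; h [bound]=1; g [bound]=1
uses in reading order: h, g, r
typing: well-typed at (((Q → P) → P) → P) → P
ordered: ✗, needs weakening: q unused
linear: ✗, needs weakening: q unused
affine: ✓, no duplicate uses among q, r, h, g
relevant: ✗, needs weakening: q unused
unrestricted: ✓, simply typable at (((Q → P) → P) → P) → P; W, C, E all held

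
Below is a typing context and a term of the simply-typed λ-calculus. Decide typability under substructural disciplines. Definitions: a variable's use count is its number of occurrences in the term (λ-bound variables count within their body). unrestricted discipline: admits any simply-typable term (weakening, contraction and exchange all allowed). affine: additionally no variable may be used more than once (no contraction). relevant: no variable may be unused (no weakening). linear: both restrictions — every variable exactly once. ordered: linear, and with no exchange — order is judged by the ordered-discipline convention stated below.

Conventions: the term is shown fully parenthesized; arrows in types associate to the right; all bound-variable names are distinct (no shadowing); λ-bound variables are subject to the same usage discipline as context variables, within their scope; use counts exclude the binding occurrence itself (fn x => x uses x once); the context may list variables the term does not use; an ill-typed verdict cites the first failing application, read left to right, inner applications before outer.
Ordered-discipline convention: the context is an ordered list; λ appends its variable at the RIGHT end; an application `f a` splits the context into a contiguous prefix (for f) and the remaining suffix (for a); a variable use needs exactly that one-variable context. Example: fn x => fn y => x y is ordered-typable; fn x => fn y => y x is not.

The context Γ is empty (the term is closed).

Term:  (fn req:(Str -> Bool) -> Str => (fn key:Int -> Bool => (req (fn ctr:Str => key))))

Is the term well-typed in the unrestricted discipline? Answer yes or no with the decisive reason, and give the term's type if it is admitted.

no — a type mismatch blocks all five
usage: req [bound]=1; key [bound]=1; ctr [bound]=0
order of uses: req, key
typing: ill-typed: argument of type Str -> Int -> Bool where Str -> Bool is required
per-discipline verdicts: ordered ✗; linear ✗; affine ✗; relevant ✗; unrestricted ✗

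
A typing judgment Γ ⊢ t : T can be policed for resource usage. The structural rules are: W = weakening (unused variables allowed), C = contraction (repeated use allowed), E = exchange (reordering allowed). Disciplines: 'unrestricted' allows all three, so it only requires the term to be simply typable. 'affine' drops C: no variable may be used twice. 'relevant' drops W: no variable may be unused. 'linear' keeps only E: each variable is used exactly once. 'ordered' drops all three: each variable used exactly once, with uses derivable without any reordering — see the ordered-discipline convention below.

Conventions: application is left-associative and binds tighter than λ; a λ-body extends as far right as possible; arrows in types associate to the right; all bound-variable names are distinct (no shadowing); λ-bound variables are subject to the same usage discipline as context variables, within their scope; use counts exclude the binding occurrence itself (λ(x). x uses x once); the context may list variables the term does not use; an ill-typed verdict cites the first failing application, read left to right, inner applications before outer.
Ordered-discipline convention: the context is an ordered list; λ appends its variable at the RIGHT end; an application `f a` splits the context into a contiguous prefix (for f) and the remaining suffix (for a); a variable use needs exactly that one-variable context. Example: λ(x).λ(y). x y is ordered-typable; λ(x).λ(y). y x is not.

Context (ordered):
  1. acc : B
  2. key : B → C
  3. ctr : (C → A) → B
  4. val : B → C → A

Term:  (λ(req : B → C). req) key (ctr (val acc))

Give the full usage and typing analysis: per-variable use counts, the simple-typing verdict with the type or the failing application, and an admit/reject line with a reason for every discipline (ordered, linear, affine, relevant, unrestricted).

usage: acc: 1×; key: 1×; ctr: 1×; val: 1×; req (λ-bound): 1×
uses in reading order: req, key, ctr, val, acc
typing: the term checks, with type C
ordered: ✗, use order req, key, ctr, val, acc needs exchange
linear: ✓, single use per variable (acc, key, ctr, val, req)
affine: ✓, at most one use each (acc, key, ctr, val, req)
relevant: ✓, at least one use each (acc, key, ctr, val, req)
unrestricted: ✓, typability at C is all that's needed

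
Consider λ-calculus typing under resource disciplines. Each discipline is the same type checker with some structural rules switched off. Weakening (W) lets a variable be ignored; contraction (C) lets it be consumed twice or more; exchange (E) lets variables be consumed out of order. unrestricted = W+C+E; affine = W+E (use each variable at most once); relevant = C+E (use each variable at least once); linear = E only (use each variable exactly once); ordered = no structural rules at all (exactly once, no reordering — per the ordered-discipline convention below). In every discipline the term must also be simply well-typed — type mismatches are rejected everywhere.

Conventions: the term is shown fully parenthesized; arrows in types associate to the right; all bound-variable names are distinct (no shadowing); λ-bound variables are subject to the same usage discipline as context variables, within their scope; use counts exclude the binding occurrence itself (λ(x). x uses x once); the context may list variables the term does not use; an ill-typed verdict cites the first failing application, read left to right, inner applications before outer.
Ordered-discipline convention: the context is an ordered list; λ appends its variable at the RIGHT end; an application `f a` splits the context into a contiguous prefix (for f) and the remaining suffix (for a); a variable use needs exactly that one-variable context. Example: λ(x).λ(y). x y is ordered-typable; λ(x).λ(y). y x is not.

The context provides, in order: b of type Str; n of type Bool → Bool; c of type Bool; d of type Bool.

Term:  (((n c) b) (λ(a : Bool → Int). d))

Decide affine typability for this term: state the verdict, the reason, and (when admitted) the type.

no — a type mismatch blocks all five
use counts: b=1; n=1; c=1; d=1; a (bound)=0
use order (left to right): n, c, b, d
typing: ill-typed: non-arrow in function slot: Bool
summary: ordered ✗ | linear ✗ | affine ✗ | relevant ✗ | unrestricted ✗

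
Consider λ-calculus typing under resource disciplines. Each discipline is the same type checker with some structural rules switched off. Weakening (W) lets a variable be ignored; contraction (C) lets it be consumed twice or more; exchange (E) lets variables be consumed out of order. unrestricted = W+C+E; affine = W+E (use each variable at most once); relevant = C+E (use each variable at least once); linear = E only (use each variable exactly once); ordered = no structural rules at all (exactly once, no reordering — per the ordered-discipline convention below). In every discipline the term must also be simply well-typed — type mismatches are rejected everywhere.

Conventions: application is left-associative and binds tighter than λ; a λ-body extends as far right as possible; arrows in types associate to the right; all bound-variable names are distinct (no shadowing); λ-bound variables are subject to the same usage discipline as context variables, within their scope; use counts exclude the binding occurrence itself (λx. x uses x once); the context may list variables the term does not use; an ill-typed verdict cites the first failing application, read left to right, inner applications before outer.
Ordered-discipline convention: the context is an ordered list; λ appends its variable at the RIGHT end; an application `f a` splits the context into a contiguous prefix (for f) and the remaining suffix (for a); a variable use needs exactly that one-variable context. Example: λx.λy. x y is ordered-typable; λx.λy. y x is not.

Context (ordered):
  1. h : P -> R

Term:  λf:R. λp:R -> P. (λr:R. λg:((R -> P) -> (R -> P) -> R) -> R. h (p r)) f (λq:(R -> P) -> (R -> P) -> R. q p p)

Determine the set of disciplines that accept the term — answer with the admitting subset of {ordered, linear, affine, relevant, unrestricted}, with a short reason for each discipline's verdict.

accepted by: unrestricted
use counts: h: 1×; f [bound]: 1×; p [bound]: 3×; r [bound]: 1×; g [bound]: 0×; q [bound]: 1×
left-to-right use order: h, p, r, f, q, p, p
typing: the term checks, with type R -> (R -> P) -> R
ordered: ✗ — repeated use of p ×3; unused: g — weakening required
linear: ✗ — repeated use of p ×3; unused: g — weakening required
affine: ✗ — repeated use of p ×3
relevant: ✗ — unused: g — weakening required
unrestricted: ✓ — type-checks (R -> (R -> P) -> R) and nothing is barred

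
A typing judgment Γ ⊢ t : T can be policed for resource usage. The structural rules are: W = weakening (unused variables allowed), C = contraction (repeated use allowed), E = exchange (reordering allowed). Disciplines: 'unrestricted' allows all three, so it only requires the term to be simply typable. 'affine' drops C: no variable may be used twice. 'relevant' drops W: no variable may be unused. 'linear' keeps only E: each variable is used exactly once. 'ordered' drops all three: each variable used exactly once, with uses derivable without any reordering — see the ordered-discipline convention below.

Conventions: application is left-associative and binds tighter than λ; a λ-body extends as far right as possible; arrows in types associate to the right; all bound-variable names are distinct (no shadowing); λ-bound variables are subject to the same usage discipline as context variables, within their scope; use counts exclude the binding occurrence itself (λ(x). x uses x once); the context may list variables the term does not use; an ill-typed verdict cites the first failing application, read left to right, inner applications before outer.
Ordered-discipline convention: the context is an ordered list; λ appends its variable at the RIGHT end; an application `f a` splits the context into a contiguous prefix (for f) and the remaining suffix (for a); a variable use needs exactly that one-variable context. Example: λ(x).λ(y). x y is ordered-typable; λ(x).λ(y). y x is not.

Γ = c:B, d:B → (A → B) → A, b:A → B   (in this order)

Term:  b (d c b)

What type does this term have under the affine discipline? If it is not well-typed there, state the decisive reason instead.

not well-typed under affine — b ×2 used more than once (contraction)
counts: c: 1; d: 1; b: 2
uses in reading order: b, d, c, b
typing: well-typed — term : B
per-discipline verdicts: ordered ✗ | linear ✗ | affine ✗ | relevant ✓ | unrestricted ✓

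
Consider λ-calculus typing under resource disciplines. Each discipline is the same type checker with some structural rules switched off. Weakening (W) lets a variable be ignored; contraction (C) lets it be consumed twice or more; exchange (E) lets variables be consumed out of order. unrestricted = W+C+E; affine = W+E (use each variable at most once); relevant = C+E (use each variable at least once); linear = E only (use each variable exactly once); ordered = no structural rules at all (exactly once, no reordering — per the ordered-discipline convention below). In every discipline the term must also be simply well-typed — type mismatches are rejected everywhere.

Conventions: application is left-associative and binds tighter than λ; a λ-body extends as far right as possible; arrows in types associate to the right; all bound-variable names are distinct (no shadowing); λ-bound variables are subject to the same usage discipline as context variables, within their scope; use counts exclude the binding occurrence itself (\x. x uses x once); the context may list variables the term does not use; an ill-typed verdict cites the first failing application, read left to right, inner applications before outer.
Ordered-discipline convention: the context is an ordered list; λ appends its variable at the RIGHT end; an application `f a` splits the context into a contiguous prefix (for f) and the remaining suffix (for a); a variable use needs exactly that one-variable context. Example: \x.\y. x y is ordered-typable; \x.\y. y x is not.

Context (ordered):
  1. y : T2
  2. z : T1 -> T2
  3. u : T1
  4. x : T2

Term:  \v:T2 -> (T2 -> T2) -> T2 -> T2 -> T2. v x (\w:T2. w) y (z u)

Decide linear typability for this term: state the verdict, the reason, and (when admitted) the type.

yes — each of y, z, u, x, v, w used exactly once; term : (T2 -> (T2 -> T2) -> T2 -> T2 -> T2) -> T2
usage: y ×1, z ×1, u ×1, x ×1, v [bound] ×1, w [bound] ×1
order of uses: v, x, w, y, z, u
typing: the term checks, with type (T2 -> (T2 -> T2) -> T2 -> T2 -> T2) -> T2
summary: ordered ✗ · linear ✓ · affine ✓ · relevant ✓ · unrestricted ✓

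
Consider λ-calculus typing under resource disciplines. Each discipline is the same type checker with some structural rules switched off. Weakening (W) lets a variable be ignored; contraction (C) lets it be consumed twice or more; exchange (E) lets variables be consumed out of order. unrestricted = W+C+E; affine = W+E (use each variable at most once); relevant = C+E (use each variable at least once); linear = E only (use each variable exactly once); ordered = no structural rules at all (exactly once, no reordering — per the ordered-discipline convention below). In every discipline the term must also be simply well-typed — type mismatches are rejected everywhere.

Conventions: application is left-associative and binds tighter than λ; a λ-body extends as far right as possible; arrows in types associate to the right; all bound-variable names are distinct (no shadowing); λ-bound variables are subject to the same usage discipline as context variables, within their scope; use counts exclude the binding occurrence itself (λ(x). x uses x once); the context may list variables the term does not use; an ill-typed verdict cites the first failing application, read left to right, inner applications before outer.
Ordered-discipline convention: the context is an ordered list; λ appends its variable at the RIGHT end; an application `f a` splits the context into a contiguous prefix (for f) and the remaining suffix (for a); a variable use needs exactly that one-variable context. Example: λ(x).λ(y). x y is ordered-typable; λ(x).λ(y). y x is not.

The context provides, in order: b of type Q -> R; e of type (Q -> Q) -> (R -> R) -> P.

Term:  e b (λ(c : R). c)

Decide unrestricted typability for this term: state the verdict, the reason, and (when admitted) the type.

no — not simply typable
use counts: b: 1, e: 1, c (bound): 1
uses in reading order: e, b, c
typing: ill-typed: an application expects Q -> Q but receives Q -> R
across the five disciplines: ordered ✗, linear ✗, affine ✗, relevant ✗, unrestricted ✗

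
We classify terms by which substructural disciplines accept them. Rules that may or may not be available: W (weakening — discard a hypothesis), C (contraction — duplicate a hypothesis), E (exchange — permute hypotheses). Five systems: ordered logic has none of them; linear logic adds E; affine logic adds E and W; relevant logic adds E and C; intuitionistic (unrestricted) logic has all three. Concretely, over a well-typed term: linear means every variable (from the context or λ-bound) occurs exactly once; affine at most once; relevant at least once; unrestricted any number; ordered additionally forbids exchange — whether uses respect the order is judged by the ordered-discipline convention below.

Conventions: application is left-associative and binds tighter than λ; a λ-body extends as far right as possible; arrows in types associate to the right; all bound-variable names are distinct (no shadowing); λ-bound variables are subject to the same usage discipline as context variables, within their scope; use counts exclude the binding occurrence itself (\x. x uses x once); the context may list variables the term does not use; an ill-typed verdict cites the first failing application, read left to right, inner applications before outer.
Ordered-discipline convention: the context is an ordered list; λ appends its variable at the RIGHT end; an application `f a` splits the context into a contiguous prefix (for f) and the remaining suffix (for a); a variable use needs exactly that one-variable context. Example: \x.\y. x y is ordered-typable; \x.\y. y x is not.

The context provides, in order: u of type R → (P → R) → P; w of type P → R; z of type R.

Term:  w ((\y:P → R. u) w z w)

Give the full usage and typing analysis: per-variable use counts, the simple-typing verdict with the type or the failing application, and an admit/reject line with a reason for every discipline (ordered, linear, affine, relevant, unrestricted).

counts: u: 1; w: 3; z: 1; y (λ-bound): 0
use order (left to right): w, u, w, z, w
typing: well-typed — term : R
ordered: ✗ — uses contraction: w ×3; y never used (weakening)
linear: ✗ — uses contraction: w ×3; y never used (weakening)
affine: ✗ — uses contraction: w ×3
relevant: ✗ — y never used (weakening)
unrestricted: ✓ — simply typable at R; W, C, E all held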